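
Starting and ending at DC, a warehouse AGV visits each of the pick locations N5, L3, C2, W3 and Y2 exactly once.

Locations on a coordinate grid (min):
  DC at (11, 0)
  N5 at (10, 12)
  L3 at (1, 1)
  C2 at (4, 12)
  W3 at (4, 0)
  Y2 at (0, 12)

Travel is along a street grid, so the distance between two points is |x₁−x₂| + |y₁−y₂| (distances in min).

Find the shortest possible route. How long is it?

Shortest round trip = 46 min.

There are 60 distinct closed tours to check (reversals are equivalent).
DC → N5 → L3 → C2 → W3 → Y2 → DC: 13+20+14+12+16+23 = 98
DC → N5 → L3 → C2 → Y2 → W3 → DC: 13+20+14+4+16+7 = 74
DC → N5 → L3 → W3 → C2 → Y2 → DC: 13+20+4+12+4+23 = 76
DC → N5 → L3 → W3 → Y2 → C2 → DC: 13+20+4+16+4+19 = 76
DC → N5 → L3 → Y2 → C2 → W3 → DC: 13+20+12+4+12+7 = 68
DC → N5 → L3 → Y2 → W3 → C2 → DC: 13+20+12+16+12+19 = 92
DC → N5 → C2 → L3 → W3 → Y2 → DC: 13+6+14+4+16+23 = 76
DC → N5 → C2 → L3 → Y2 → W3 → DC: 13+6+14+12+16+7 = 68
DC → N5 → C2 → W3 → L3 → Y2 → DC: 13+6+12+4+12+23 = 70
DC → N5 → C2 → W3 → Y2 → L3 → DC: 13+6+12+16+12+11 = 70
DC → N5 → C2 → Y2 → L3 → W3 → DC: 13+6+4+12+4+7 = 46
DC → N5 → C2 → Y2 → W3 → L3 → DC: 13+6+4+16+4+11 = 54
DC → N5 → W3 → L3 → C2 → Y2 → DC: 13+18+4+14+4+23 = 76
DC → N5 → W3 → L3 → Y2 → C2 → DC: 13+18+4+12+4+19 = 70
… (46 more)
The minimum is 46.
One optimal route: DC → N5 → C2 → Y2 → L3 → W3 → DC (or its reverse).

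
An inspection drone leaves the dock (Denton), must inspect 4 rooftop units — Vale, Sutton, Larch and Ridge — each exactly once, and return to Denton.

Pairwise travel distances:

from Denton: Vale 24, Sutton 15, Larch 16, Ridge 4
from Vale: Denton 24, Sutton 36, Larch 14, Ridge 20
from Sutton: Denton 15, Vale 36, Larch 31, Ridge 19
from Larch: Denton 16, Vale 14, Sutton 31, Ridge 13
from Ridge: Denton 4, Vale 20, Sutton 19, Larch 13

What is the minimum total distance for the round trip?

82 — the shortest possible round trip.

With 4 stops there are 4!/2 = 12 distinct round trips (a route and its reverse cost the same).
Denton - Vale - Sutton - Larch - Ridge - Denton: 24+36+31+13+4 = 108
Denton - Vale - Sutton - Ridge - Larch - Denton: 24+36+19+13+16 = 108
Denton - Vale - Larch - Sutton - Ridge - Denton: 24+14+31+19+4 = 92
Denton - Vale - Larch - Ridge - Sutton - Denton: 24+14+13+19+15 = 85
Denton - Vale - Ridge - Sutton - Larch - Denton: 24+20+19+31+16 = 110
Denton - Vale - Ridge - Larch - Sutton - Denton: 24+20+13+31+15 = 103
Denton - Sutton - Vale - Larch - Ridge - Denton: 15+36+14+13+4 = 82
Denton - Sutton - Vale - Ridge - Larch - Denton: 15+36+20+13+16 = 100
Denton - Sutton - Larch - Vale - Ridge - Denton: 15+31+14+20+4 = 84
Denton - Sutton - Ridge - Vale - Larch - Denton: 15+19+20+14+16 = 84
Denton - Larch - Vale - Sutton - Ridge - Denton: 16+14+36+19+4 = 89
Denton - Larch - Sutton - Vale - Ridge - Denton: 16+31+36+20+4 = 107
The minimum is 82.
One optimal route: Denton → Sutton → Vale → Larch → Ridge → Denton (or its reverse).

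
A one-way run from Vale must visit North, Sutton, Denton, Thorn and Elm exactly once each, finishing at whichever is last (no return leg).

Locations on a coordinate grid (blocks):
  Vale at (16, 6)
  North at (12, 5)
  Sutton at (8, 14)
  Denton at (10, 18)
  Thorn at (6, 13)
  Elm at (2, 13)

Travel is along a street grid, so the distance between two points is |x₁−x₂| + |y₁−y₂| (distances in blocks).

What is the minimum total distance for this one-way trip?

There are 5! = 120 possible orderings.
Vale - North - Sutton - Denton - Thorn - Elm: 5+13+6+9+4 = 37
Vale - North - Sutton - Denton - Elm - Thorn: 5+13+6+13+4 = 41
Vale - North - Sutton - Thorn - Denton - Elm: 5+13+3+9+13 = 43
Vale - North - Sutton - Thorn - Elm - Denton: 5+13+3+4+13 = 38
Vale - North - Sutton - Elm - Denton - Thorn: 5+13+7+13+9 = 47
Vale - North - Sutton - Elm - Thorn - Denton: 5+13+7+4+9 = 38
Vale - North - Denton - Sutton - Thorn - Elm: 5+15+6+3+4 = 33
Vale - North - Denton - Sutton - Elm - Thorn: 5+15+6+7+4 = 37
Vale - North - Denton - Thorn - Sutton - Elm: 5+15+9+3+7 = 39
Vale - North - Denton - Thorn - Elm - Sutton: 5+15+9+4+7 = 40
Vale - North - Denton - Elm - Sutton - Thorn: 5+15+13+7+3 = 43
Vale - North - Denton - Elm - Thorn - Sutton: 5+15+13+4+3 = 40
Vale - North - Thorn - Sutton - Denton - Elm: 5+14+3+6+13 = 41
Vale - North - Thorn - Sutton - Elm - Denton: 5+14+3+7+13 = 42
… (106 more)
The minimum is 33.
One shortest path: Vale → North → Denton → Sutton → Thorn → Elm.

Shortest open route: 33 blocks.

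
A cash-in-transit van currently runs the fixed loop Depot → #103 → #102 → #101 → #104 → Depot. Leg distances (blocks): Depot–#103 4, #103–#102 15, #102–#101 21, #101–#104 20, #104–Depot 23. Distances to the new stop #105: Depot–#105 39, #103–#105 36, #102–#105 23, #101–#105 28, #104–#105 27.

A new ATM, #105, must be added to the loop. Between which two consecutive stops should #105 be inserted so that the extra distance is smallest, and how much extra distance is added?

+30 blocks — insert #105 between #102 and #101.

Insertion cost between consecutive stops i–j is d(i,#105) + d(#105,j) − d(i,j):
  between Depot and #103: 39 + 36 − 4 = 71
  between #103 and #102: 36 + 23 − 15 = 44
  between #102 and #101: 23 + 28 − 21 = 30
  between #101 and #104: 28 + 27 − 20 = 35
  between #104 and Depot: 27 + 39 − 23 = 43
Cheapest insertion is between #102 and #101, adding 30.
New total = 83 + 30 = 113.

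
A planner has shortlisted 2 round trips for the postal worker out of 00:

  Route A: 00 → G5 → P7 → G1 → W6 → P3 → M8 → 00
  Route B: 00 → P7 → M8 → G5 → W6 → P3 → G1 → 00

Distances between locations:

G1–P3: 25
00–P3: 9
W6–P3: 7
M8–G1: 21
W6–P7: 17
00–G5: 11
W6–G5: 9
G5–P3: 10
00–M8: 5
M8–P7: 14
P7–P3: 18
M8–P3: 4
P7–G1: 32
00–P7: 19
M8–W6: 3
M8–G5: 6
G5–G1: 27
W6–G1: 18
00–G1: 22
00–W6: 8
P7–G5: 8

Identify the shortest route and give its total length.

Route A: 11 + 8 + 32 + 18 + 7 + 4 + 5 = 85
Route B: 19 + 14 + 6 + 9 + 7 + 25 + 22 = 102

85 — Route A is the shortest.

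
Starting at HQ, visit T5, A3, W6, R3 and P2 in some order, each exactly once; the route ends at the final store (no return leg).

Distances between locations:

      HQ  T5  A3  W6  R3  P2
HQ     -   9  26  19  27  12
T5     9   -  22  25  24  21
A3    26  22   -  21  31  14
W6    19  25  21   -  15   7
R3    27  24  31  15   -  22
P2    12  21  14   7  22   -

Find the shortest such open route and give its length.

Minimum one-way distance = 67.

There are 5! = 120 possible orderings.
HQ→T5→A3→W6→R3→P2: 9+22+21+15+22 = 89
HQ→T5→A3→W6→P2→R3: 9+22+21+7+22 = 81
HQ→T5→A3→R3→W6→P2: 9+22+31+15+7 = 84
HQ→T5→A3→R3→P2→W6: 9+22+31+22+7 = 91
HQ→T5→A3→P2→W6→R3: 9+22+14+7+15 = 67
HQ→T5→A3→P2→R3→W6: 9+22+14+22+15 = 82
HQ→T5→W6→A3→R3→P2: 9+25+21+31+22 = 108
HQ→T5→W6→A3→P2→R3: 9+25+21+14+22 = 91
HQ→T5→W6→R3→A3→P2: 9+25+15+31+14 = 94
HQ→T5→W6→R3→P2→A3: 9+25+15+22+14 = 85
HQ→T5→W6→P2→A3→R3: 9+25+7+14+31 = 86
HQ→T5→W6→P2→R3→A3: 9+25+7+22+31 = 94
HQ→T5→R3→A3→W6→P2: 9+24+31+21+7 = 92
HQ→T5→R3→A3→P2→W6: 9+24+31+14+7 = 85
… (106 more)
The minimum is 67.
One shortest path: HQ → T5 → A3 → P2 → W6 → R3.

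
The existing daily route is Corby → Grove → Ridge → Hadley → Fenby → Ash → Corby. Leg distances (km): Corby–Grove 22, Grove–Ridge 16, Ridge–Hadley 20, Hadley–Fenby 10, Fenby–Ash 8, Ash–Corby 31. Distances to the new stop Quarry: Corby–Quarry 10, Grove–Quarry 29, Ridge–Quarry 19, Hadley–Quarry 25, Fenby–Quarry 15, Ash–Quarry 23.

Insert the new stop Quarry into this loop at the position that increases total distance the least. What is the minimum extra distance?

Insertion cost between consecutive stops i–j is d(i,Quarry) + d(Quarry,j) − d(i,j):
  between Corby and Grove: 10 + 29 − 22 = 17
  between Grove and Ridge: 29 + 19 − 16 = 32
  between Ridge and Hadley: 19 + 25 − 20 = 24
  between Hadley and Fenby: 25 + 15 − 10 = 30
  between Fenby and Ash: 15 + 23 − 8 = 30
  between Ash and Corby: 23 + 10 − 31 = 2
Cheapest insertion is between Ash and Corby, adding 2.
New total = 107 + 2 = 109.

Minimum extra distance: 2 km, inserting Quarry between Ash and Corby.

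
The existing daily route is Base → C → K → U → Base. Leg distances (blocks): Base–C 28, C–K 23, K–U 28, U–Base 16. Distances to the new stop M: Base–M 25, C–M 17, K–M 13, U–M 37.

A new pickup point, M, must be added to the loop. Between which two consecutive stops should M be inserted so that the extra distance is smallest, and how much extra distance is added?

Adding 7 blocks by placing M on the C–K leg.

Insertion cost between consecutive stops i–j is d(i,M) + d(M,j) − d(i,j):
  between Base and C: 25 + 17 − 28 = 14
  between C and K: 17 + 13 − 23 = 7
  between K and U: 13 + 37 − 28 = 22
  between U and Base: 37 + 25 − 16 = 46
Cheapest insertion is between C and K, adding 7.
New total = 95 + 7 = 102.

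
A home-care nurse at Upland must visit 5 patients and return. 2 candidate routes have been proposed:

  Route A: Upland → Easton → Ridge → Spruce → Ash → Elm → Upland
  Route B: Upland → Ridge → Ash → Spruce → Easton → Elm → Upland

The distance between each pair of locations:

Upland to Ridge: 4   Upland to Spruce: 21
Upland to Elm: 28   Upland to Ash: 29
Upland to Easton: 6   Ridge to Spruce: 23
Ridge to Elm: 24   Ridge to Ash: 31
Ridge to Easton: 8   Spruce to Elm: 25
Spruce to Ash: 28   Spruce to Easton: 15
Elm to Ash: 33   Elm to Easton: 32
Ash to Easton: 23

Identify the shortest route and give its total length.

Shortest is Route A, total 126.

Route A: 6 + 8 + 23 + 28 + 33 + 28 = 126
Route B: 4 + 31 + 28 + 15 + 32 + 28 = 138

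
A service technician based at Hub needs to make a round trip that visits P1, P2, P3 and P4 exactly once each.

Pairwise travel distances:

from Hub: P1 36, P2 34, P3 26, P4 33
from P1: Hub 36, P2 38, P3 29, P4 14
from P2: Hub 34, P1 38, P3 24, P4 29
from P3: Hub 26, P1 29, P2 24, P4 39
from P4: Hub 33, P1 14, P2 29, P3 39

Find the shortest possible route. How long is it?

Hub → P1 → P2 → P3 → P4 → Hub: 36+38+24+39+33 = 170
Hub → P1 → P2 → P4 → P3 → Hub: 36+38+29+39+26 = 168
Hub → P1 → P3 → P2 → P4 → Hub: 36+29+24+29+33 = 151
Hub → P1 → P3 → P4 → P2 → Hub: 36+29+39+29+34 = 167
Hub → P1 → P4 → P2 → P3 → Hub: 36+14+29+24+26 = 129
Hub → P1 → P4 → P3 → P2 → Hub: 36+14+39+24+34 = 147
Hub → P2 → P1 → P3 → P4 → Hub: 34+38+29+39+33 = 173
Hub → P2 → P1 → P4 → P3 → Hub: 34+38+14+39+26 = 151
Hub → P2 → P3 → P1 → P4 → Hub: 34+24+29+14+33 = 134
Hub → P2 → P4 → P1 → P3 → Hub: 34+29+14+29+26 = 132
Hub → P3 → P1 → P2 → P4 → Hub: 26+29+38+29+33 = 155
Hub → P3 → P2 → P1 → P4 → Hub: 26+24+38+14+33 = 135
The minimum is 129.
One optimal route: Hub → P1 → P4 → P2 → P3 → Hub (or its reverse).

Minimum total distance: 129.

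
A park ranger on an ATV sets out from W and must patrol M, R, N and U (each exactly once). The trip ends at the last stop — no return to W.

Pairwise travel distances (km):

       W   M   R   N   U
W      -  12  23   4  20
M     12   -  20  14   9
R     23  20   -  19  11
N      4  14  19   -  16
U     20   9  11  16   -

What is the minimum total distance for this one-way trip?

There are 4! = 24 possible orderings.
W→M→R→N→U: 12+20+19+16 = 67
W→M→R→U→N: 12+20+11+16 = 59
W→M→N→R→U: 12+14+19+11 = 56
W→M→N→U→R: 12+14+16+11 = 53
W→M→U→R→N: 12+9+11+19 = 51
W→M→U→N→R: 12+9+16+19 = 56
W→R→M→N→U: 23+20+14+16 = 73
W→R→M→U→N: 23+20+9+16 = 68
W→R→N→M→U: 23+19+14+9 = 65
W→R→N→U→M: 23+19+16+9 = 67
W→R→U→M→N: 23+11+9+14 = 57
W→R→U→N→M: 23+11+16+14 = 64
W→N→M→R→U: 4+14+20+11 = 49
W→N→M→U→R: 4+14+9+11 = 38
… (10 more)
The minimum is 38.
One shortest path: W → N → M → U → R.

38 km — the minimum one-way total.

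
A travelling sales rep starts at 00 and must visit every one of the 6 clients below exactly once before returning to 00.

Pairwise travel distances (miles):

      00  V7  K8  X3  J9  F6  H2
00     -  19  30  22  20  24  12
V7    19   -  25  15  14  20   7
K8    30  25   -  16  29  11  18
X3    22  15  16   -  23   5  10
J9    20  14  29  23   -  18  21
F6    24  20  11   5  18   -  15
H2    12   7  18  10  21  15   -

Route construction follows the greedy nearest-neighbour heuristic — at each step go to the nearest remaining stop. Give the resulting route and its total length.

102 miles along 00 → H2 → V7 → J9 → F6 → X3 → K8 → 00.

At 00 the remaining stops are H2 12, V7 19, J9 20, X3 22, F6 24, K8 30; go to H2.
At H2 the remaining stops are V7 7, X3 10, F6 15, K8 18, J9 21; go to V7.
At V7 the remaining stops are J9 14, X3 15, F6 20, K8 25; go to J9.
At J9 the remaining stops are F6 18, X3 23, K8 29; go to F6.
At F6 the remaining stops are X3 5, K8 11; go to X3.
At X3 the remaining stops are K8 16; go to K8.
Return K8→00: 30.
Total = 12 + 7 + 14 + 18 + 5 + 16 + 30 = 102.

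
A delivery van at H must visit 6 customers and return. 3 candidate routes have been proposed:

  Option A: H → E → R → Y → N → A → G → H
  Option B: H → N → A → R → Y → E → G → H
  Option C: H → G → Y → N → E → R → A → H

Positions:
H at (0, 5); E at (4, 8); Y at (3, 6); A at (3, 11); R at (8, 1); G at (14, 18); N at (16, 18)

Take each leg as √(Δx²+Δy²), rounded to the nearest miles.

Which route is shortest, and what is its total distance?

85 miles — Option A is the shortest.

Option A: 5 + 8 + 7 + 18 + 15 + 13 + 19 = 85
Option B: 21 + 15 + 11 + 7 + 2 + 14 + 19 = 89
Option C: 19 + 16 + 18 + 16 + 8 + 11 + 7 = 95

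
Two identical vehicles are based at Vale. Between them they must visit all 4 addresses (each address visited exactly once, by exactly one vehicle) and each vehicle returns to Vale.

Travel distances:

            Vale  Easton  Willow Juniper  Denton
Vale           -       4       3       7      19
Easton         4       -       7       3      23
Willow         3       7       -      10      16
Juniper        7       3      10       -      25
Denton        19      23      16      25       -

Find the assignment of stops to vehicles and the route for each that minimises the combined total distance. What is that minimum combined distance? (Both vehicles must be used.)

Minimum combined distance: 52.

Check every non-empty split of the stops between the two vehicles; for each half take its own optimal tour:
  {Easton} + {Willow, Juniper, Denton}: 8 + 51 = 59
  {Willow} + {Easton, Juniper, Denton}: 6 + 51 = 57
  {Easton, Willow} + {Juniper, Denton}: 14 + 51 = 65
  {Juniper} + {Easton, Willow, Denton}: 14 + 46 = 60
  {Easton, Juniper} + {Willow, Denton}: 14 + 38 = 52
  {Willow, Juniper} + {Easton, Denton}: 20 + 46 = 66
  … (7 splits in total)
Best: vehicle 1 Vale → Easton → Juniper → Vale = 14; vehicle 2 Vale → Willow → Denton → Vale = 38; combined 52.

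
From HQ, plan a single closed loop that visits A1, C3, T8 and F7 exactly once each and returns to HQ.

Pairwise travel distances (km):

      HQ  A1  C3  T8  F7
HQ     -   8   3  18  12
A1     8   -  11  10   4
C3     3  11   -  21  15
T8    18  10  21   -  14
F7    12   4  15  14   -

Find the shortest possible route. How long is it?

HQ→A1→C3→T8→F7→HQ: 8+11+21+14+12 = 66
HQ→A1→C3→F7→T8→HQ: 8+11+15+14+18 = 66
HQ→A1→T8→C3→F7→HQ: 8+10+21+15+12 = 66
HQ→A1→T8→F7→C3→HQ: 8+10+14+15+3 = 50
HQ→A1→F7→C3→T8→HQ: 8+4+15+21+18 = 66
HQ→A1→F7→T8→C3→HQ: 8+4+14+21+3 = 50
HQ→C3→A1→T8→F7→HQ: 3+11+10+14+12 = 50
HQ→C3→A1→F7→T8→HQ: 3+11+4+14+18 = 50
HQ→C3→T8→A1→F7→HQ: 3+21+10+4+12 = 50
HQ→C3→F7→A1→T8→HQ: 3+15+4+10+18 = 50
HQ→T8→A1→C3→F7→HQ: 18+10+11+15+12 = 66
HQ→T8→C3→A1→F7→HQ: 18+21+11+4+12 = 66
The minimum is 50.
One optimal route: HQ → A1 → T8 → F7 → C3 → HQ (or its reverse).

Minimum total distance: 50 km.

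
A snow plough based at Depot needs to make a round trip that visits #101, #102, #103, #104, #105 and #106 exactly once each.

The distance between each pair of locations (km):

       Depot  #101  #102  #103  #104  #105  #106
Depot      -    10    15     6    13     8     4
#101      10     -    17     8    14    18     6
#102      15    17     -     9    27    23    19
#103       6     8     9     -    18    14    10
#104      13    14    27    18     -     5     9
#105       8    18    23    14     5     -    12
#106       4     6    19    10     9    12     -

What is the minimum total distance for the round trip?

With 6 stops there are 6!/2 = 360 distinct round trips (a route and its reverse cost the same).
Depot - #101 - #102 - #103 - #104 - #105 - #106 - Depot: 10+17+9+18+5+12+4 = 75
Depot - #101 - #102 - #103 - #104 - #106 - #105 - Depot: 10+17+9+18+9+12+8 = 83
Depot - #101 - #102 - #103 - #105 - #104 - #106 - Depot: 10+17+9+14+5+9+4 = 68
Depot - #101 - #102 - #103 - #105 - #106 - #104 - Depot: 10+17+9+14+12+9+13 = 84
Depot - #101 - #102 - #103 - #106 - #104 - #105 - Depot: 10+17+9+10+9+5+8 = 68
Depot - #101 - #102 - #103 - #106 - #105 - #104 - Depot: 10+17+9+10+12+5+13 = 76
Depot - #101 - #102 - #104 - #103 - #105 - #106 - Depot: 10+17+27+18+14+12+4 = 102
Depot - #101 - #102 - #104 - #103 - #106 - #105 - Depot: 10+17+27+18+10+12+8 = 102
… (352 more)
Depot - #102 - #103 - #101 - #106 - #104 - #105 - Depot: 15+9+8+6+9+5+8 = 60  ← best
The minimum is 60.
One optimal route: Depot → #102 → #103 → #101 → #106 → #104 → #105 → Depot (or its reverse).

Shortest round trip = 60 km.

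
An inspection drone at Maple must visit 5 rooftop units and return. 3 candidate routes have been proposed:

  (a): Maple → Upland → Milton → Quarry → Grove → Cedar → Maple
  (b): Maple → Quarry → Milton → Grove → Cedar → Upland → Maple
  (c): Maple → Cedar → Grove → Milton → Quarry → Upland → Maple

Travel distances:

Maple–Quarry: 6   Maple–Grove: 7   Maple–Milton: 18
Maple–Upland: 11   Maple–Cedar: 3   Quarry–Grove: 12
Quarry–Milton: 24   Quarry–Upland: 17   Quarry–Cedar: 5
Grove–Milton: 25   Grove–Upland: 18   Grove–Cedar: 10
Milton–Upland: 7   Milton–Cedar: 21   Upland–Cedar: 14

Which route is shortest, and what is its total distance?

(a): 11 + 7 + 24 + 12 + 10 + 3 = 67
(b): 6 + 24 + 25 + 10 + 14 + 11 = 90
(c): 3 + 10 + 25 + 24 + 17 + 11 = 90

67 — (a) is the shortest.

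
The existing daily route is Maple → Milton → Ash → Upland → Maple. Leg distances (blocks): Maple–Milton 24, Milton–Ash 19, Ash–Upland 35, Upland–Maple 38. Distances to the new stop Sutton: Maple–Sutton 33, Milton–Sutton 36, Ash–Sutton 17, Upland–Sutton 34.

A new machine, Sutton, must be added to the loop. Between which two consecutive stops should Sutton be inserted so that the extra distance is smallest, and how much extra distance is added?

+16 blocks — insert Sutton between Ash and Upland.

Insertion cost between consecutive stops i–j is d(i,Sutton) + d(Sutton,j) − d(i,j):
  between Maple and Milton: 33 + 36 − 24 = 45
  between Milton and Ash: 36 + 17 − 19 = 34
  between Ash and Upland: 17 + 34 − 35 = 16
  between Upland and Maple: 34 + 33 − 38 = 29
Cheapest insertion is between Ash and Upland, adding 16.
New total = 116 + 16 = 132.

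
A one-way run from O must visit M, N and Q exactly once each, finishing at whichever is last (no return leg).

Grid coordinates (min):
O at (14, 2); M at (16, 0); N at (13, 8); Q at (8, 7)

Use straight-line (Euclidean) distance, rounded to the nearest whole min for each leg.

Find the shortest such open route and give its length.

There are 3! = 6 possible orderings.
O→M→N→Q: 3+9+5 = 17
O→M→Q→N: 3+11+5 = 19
O→N→M→Q: 6+9+11 = 26
O→N→Q→M: 6+5+11 = 22
O→Q→M→N: 8+11+9 = 28
O→Q→N→M: 8+5+9 = 22
The minimum is 17.
One shortest path: O → M → N → Q.

Minimum one-way distance = 17 min.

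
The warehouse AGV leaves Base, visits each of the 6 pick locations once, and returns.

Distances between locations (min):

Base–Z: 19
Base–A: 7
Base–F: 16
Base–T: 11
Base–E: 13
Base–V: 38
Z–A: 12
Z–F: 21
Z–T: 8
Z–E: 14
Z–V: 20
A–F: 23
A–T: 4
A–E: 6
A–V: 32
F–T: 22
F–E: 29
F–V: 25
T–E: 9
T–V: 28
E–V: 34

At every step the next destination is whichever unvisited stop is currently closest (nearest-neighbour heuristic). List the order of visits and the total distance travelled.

Total distance 125 min via the nearest-neighbour route Base → A → T → Z → E → F → V → Base.

At Base the remaining stops are A 7, T 11, E 13, F 16, Z 19, V 38; go to A.
At A the remaining stops are T 4, E 6, Z 12, F 23, V 32; go to T.
At T the remaining stops are Z 8, E 9, F 22, V 28; go to Z.
At Z the remaining stops are E 14, V 20, F 21; go to E.
At E the remaining stops are F 29, V 34; go to F.
At F the remaining stops are V 25; go to V.
Return V→Base: 38.
Total = 7 + 4 + 8 + 14 + 29 + 25 + 38 = 125.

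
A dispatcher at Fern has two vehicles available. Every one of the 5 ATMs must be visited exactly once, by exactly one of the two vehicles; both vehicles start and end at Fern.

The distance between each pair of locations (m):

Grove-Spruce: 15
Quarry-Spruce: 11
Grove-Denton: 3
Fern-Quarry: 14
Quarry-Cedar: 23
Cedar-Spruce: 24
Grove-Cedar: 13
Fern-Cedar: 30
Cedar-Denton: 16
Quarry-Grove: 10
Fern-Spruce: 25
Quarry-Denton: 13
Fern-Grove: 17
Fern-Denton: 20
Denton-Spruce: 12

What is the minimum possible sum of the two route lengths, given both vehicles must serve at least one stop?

Minimum combined distance: 111 m.

There are 2^4 − 1 = 15 ways to divide the 5 stops into two non-empty groups. For each, the best each vehicle can do is its own shortest tour through its group:
  {Quarry} + {Grove, Cedar, Denton, Spruce}: 28 + 83 = 111
  {Grove} + {Quarry, Cedar, Denton, Spruce}: 34 + 83 = 117
  {Quarry, Grove} + {Cedar, Denton, Spruce}: 41 + 83 = 124
  {Cedar} + {Quarry, Grove, Denton, Spruce}: 60 + 57 = 117
  {Quarry, Cedar} + {Grove, Denton, Spruce}: 67 + 57 = 124
  {Grove, Cedar} + {Quarry, Denton, Spruce}: 60 + 57 = 117
  … (15 splits in total)
Best: vehicle 1 Fern → Quarry → Fern = 28; vehicle 2 Fern → Grove → Cedar → Denton → Spruce → Fern = 83; combined 111.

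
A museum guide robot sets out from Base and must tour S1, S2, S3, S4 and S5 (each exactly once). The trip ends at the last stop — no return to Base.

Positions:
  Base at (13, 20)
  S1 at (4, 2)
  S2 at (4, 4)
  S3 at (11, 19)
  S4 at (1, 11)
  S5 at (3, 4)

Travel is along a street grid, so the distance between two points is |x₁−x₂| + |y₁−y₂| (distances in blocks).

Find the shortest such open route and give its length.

There are 5! = 120 possible orderings.
Base - S1 - S2 - S3 - S4 - S5: 27+2+22+18+9 = 78
Base - S1 - S2 - S3 - S5 - S4: 27+2+22+23+9 = 83
Base - S1 - S2 - S4 - S3 - S5: 27+2+10+18+23 = 80
Base - S1 - S2 - S4 - S5 - S3: 27+2+10+9+23 = 71
Base - S1 - S2 - S5 - S3 - S4: 27+2+1+23+18 = 71
Base - S1 - S2 - S5 - S4 - S3: 27+2+1+9+18 = 57
Base - S1 - S3 - S2 - S4 - S5: 27+24+22+10+9 = 92
Base - S1 - S3 - S2 - S5 - S4: 27+24+22+1+9 = 83
Base - S1 - S3 - S4 - S2 - S5: 27+24+18+10+1 = 80
Base - S1 - S3 - S4 - S5 - S2: 27+24+18+9+1 = 79
Base - S1 - S3 - S5 - S2 - S4: 27+24+23+1+10 = 85
Base - S1 - S3 - S5 - S4 - S2: 27+24+23+9+10 = 93
Base - S1 - S4 - S2 - S3 - S5: 27+12+10+22+23 = 94
Base - S1 - S4 - S2 - S5 - S3: 27+12+10+1+23 = 73
… (106 more)
Base - S3 - S4 - S5 - S2 - S1: 3+18+9+1+2 = 33  ← best
The minimum is 33.
One shortest path: Base → S3 → S4 → S5 → S2 → S1.

Shortest open route: 33 blocks.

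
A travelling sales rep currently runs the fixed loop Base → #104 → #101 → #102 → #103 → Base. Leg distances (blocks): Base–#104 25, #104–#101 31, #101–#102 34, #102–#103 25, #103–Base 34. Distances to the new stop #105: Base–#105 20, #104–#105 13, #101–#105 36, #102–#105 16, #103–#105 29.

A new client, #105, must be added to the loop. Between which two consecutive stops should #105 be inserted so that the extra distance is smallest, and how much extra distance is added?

Minimum extra distance: 8 blocks, inserting #105 between Base and #104.

Insertion cost between consecutive stops i–j is d(i,#105) + d(#105,j) − d(i,j):
  between Base and #104: 20 + 13 − 25 = 8
  between #104 and #101: 13 + 36 − 31 = 18
  between #101 and #102: 36 + 16 − 34 = 18
  between #102 and #103: 16 + 29 − 25 = 20
  between #103 and Base: 29 + 20 − 34 = 15
Cheapest insertion is between Base and #104, adding 8.
New total = 149 + 8 = 157.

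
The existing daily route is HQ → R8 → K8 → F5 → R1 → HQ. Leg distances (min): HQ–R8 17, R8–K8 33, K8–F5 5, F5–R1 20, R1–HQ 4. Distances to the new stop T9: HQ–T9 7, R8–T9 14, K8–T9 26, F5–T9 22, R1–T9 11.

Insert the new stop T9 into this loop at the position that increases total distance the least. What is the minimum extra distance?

Adding 4 min by placing T9 on the HQ–R8 leg.

Insertion cost between consecutive stops i–j is d(i,T9) + d(T9,j) − d(i,j):
  between HQ and R8: 7 + 14 − 17 = 4
  between R8 and K8: 14 + 26 − 33 = 7
  between K8 and F5: 26 + 22 − 5 = 43
  between F5 and R1: 22 + 11 − 20 = 13
  between R1 and HQ: 11 + 7 − 4 = 14
Cheapest insertion is between HQ and R8, adding 4.
New total = 79 + 4 = 83.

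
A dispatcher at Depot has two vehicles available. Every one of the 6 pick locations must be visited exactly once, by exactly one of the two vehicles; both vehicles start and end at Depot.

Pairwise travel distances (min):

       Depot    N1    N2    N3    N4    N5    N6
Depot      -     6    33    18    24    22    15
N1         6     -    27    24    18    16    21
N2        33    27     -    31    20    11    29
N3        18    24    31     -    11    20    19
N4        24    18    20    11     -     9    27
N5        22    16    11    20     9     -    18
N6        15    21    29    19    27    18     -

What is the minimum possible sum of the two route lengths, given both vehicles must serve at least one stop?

105 min — the smallest possible combined total.

There are 2^5 − 1 = 31 ways to divide the 6 stops into two non-empty groups. For each, the best each vehicle can do is its own shortest tour through its group:
  {N1} + {N2, N3, N4, N5, N6}: 12 + 93 = 105
  {N2} + {N1, N3, N4, N5, N6}: 66 + 76 = 142
  {N1, N2} + {N3, N4, N5, N6}: 66 + 71 = 137
  {N3} + {N1, N2, N4, N5, N6}: 36 + 88 = 124
  {N1, N3} + {N2, N4, N5, N6}: 48 + 88 = 136
  {N2, N3} + {N1, N4, N5, N6}: 82 + 66 = 148
  … (31 splits in total)
Best: vehicle 1 Depot → N1 → Depot = 12; vehicle 2 Depot → N3 → N4 → N2 → N5 → N6 → Depot = 93; combined 105.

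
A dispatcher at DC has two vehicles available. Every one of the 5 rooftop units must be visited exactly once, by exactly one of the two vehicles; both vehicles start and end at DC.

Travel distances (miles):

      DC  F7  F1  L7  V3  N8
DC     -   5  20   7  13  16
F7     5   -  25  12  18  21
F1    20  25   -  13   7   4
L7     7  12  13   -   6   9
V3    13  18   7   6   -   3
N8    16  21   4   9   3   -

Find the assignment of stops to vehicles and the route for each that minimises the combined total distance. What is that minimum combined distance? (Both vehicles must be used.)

Try each way of splitting the stops between the two vehicles (each non-empty) and, for each split, find the best tour for each vehicle:
  {F7} + {F1, L7, V3, N8}: 10 + 40 = 50
  {F1} + {F7, L7, V3, N8}: 40 + 42 = 82
  {F7, F1} + {L7, V3, N8}: 50 + 32 = 82
  {L7} + {F7, F1, V3, N8}: 14 + 50 = 64
  {F7, L7} + {F1, V3, N8}: 24 + 40 = 64
  {F1, L7} + {F7, V3, N8}: 40 + 42 = 82
  … (15 splits in total)
Best: vehicle 1 DC → F7 → DC = 10; vehicle 2 DC → F1 → N8 → V3 → L7 → DC = 40; combined 50.

50 miles — the smallest possible combined total.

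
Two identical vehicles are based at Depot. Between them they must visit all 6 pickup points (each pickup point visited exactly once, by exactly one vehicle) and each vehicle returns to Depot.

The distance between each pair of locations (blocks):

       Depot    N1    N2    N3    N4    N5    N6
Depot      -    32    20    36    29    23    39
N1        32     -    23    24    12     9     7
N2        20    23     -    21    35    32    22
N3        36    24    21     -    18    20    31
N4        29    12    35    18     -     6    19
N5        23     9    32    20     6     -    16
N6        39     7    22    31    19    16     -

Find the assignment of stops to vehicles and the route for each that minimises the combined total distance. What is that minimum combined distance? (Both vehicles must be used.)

152 blocks — the smallest possible combined total.

Try each way of splitting the stops between the two vehicles (each non-empty) and, for each split, find the best tour for each vehicle:
  {N1} + {N2, N3, N4, N5, N6}: 64 + 117 = 181
  {N2} + {N1, N3, N4, N5, N6}: 40 + 112 = 152
  {N1, N2} + {N3, N4, N5, N6}: 75 + 112 = 187
  {N3} + {N1, N2, N4, N5, N6}: 72 + 90 = 162
  {N1, N3} + {N2, N4, N5, N6}: 92 + 90 = 182
  {N2, N3} + {N1, N4, N5, N6}: 77 + 87 = 164
  … (31 splits in total)
Best: vehicle 1 Depot → N2 → Depot = 40; vehicle 2 Depot → N3 → N4 → N1 → N6 → N5 → Depot = 112; combined 152.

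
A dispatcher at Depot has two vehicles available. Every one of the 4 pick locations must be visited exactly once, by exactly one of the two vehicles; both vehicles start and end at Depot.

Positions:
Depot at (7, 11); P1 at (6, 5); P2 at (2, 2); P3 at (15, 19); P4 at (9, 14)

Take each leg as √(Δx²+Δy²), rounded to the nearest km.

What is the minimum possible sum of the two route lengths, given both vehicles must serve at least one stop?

Minimum combined distance: 44 km.

Try each way of splitting the stops between the two vehicles (each non-empty) and, for each split, find the best tour for each vehicle:
  {P1} + {P2, P3, P4}: 12 + 43 = 55
  {P2} + {P1, P3, P4}: 20 + 34 = 54
  {P1, P2} + {P3, P4}: 21 + 23 = 44
  {P3} + {P1, P2, P4}: 22 + 28 = 50
  {P1, P3} + {P2, P4}: 34 + 28 = 62
  {P2, P3} + {P1, P4}: 42 + 19 = 61
  … (7 splits in total)
Best: vehicle 1 Depot → P1 → P2 → Depot = 21; vehicle 2 Depot → P3 → P4 → Depot = 23; combined 44.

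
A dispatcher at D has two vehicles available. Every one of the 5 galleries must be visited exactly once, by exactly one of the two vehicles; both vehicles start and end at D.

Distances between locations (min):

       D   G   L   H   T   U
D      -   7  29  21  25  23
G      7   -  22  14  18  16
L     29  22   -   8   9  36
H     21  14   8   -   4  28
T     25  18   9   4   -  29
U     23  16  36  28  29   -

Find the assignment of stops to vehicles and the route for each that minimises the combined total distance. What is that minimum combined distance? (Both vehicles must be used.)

Minimum combined distance: 104 min.

Try each way of splitting the stops between the two vehicles (each non-empty) and, for each split, find the best tour for each vehicle:
  {G} + {L, H, T, U}: 14 + 90 = 104
  {L} + {G, H, T, U}: 58 + 77 = 135
  {G, L} + {H, T, U}: 58 + 77 = 135
  {H} + {G, L, T, U}: 42 + 90 = 132
  {G, H} + {L, T, U}: 42 + 90 = 132
  {L, H} + {G, T, U}: 58 + 77 = 135
  … (15 splits in total)
Best: vehicle 1 D → G → D = 14; vehicle 2 D → H → L → T → U → D = 90; combined 104.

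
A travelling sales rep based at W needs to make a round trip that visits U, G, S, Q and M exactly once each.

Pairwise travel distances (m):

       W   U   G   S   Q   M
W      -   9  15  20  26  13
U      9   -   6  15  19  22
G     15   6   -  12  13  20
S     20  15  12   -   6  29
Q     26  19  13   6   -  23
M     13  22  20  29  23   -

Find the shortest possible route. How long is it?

There are 60 distinct closed tours to check (reversals are equivalent).
W - U - G - S - Q - M - W: 9+6+12+6+23+13 = 69
W - U - G - S - M - Q - W: 9+6+12+29+23+26 = 105
W - U - G - Q - S - M - W: 9+6+13+6+29+13 = 76
W - U - G - Q - M - S - W: 9+6+13+23+29+20 = 100
W - U - G - M - S - Q - W: 9+6+20+29+6+26 = 96
W - U - G - M - Q - S - W: 9+6+20+23+6+20 = 84
W - U - S - G - Q - M - W: 9+15+12+13+23+13 = 85
W - U - S - G - M - Q - W: 9+15+12+20+23+26 = 105
W - U - S - Q - G - M - W: 9+15+6+13+20+13 = 76
W - U - S - Q - M - G - W: 9+15+6+23+20+15 = 88
W - U - S - M - G - Q - W: 9+15+29+20+13+26 = 112
W - U - S - M - Q - G - W: 9+15+29+23+13+15 = 104
W - U - Q - G - S - M - W: 9+19+13+12+29+13 = 95
W - U - Q - G - M - S - W: 9+19+13+20+29+20 = 110
… (46 more)
The minimum is 69.
One optimal route: W → U → G → S → Q → M → W (or its reverse).

Minimum total distance: 69 m.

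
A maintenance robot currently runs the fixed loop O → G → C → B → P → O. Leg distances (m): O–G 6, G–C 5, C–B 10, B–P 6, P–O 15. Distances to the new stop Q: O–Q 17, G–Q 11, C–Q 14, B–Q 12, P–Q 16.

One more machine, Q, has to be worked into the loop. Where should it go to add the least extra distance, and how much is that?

Insertion cost between consecutive stops i–j is d(i,Q) + d(Q,j) − d(i,j):
  between O and G: 17 + 11 − 6 = 22
  between G and C: 11 + 14 − 5 = 20
  between C and B: 14 + 12 − 10 = 16
  between B and P: 12 + 16 − 6 = 22
  between P and O: 16 + 17 − 15 = 18
Cheapest insertion is between C and B, adding 16.
New total = 42 + 16 = 58.

Minimum extra distance: 16 m, inserting Q between C and B.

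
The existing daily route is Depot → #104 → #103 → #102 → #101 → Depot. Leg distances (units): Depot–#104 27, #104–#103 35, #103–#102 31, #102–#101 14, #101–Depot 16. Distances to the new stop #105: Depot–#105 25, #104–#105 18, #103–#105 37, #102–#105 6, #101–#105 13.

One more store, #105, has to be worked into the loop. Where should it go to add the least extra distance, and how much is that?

Adding 5 by placing #105 on the #102–#101 leg.

Insertion cost between consecutive stops i–j is d(i,#105) + d(#105,j) − d(i,j):
  between Depot and #104: 25 + 18 − 27 = 16
  between #104 and #103: 18 + 37 − 35 = 20
  between #103 and #102: 37 + 6 − 31 = 12
  between #102 and #101: 6 + 13 − 14 = 5
  between #101 and Depot: 13 + 25 − 16 = 22
Cheapest insertion is between #102 and #101, adding 5.
New total = 123 + 5 = 128.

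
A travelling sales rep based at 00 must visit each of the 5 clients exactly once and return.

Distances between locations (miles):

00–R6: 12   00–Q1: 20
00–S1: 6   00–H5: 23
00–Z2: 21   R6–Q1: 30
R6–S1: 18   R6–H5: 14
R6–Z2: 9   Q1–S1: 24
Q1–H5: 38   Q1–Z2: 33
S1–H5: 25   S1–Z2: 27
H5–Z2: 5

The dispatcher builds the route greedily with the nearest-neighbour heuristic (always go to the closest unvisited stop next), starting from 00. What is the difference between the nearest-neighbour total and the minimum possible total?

From 00: S1=6, R6=12, Q1=20, Z2=21, H5=23 → choose S1 (6).
From S1: R6=18, Q1=24, H5=25, Z2=27 → choose R6 (18).
From R6: Z2=9, H5=14, Q1=30 → choose Z2 (9).
From Z2: H5=5, Q1=33 → choose H5 (5).
From H5: Q1=38 → choose Q1 (38).
NN route 00 → S1 → R6 → Z2 → H5 → Q1 → 00 costs 96.
Optimal: 00 → R6 → H5 → Z2 → Q1 → S1 → 00 costs 94 (by enumerating all 60 distinct tours).
Excess = 96 − 94 = 2.

Excess over optimum: 2 miles.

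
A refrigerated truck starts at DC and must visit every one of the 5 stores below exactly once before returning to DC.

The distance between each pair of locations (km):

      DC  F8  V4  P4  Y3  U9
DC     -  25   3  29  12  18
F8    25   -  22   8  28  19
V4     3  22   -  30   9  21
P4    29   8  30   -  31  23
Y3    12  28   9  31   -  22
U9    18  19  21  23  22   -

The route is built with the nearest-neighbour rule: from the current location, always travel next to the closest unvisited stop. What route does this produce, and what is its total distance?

Total distance 90 km via the nearest-neighbour route DC → V4 → Y3 → U9 → F8 → P4 → DC.

From DC: distances to unvisited — V4=3, Y3=12, U9=18, F8=25, P4=29. Nearest is V4 (3).
From V4: distances to unvisited — Y3=9, U9=21, F8=22, P4=30. Nearest is Y3 (9).
From Y3: distances to unvisited — U9=22, F8=28, P4=31. Nearest is U9 (22).
From U9: distances to unvisited — F8=19, P4=23. Nearest is F8 (19).
From F8: distances to unvisited — P4=8. Nearest is P4 (8).
Return P4→DC: 29.
Total = 3 + 9 + 22 + 19 + 8 + 29 = 90.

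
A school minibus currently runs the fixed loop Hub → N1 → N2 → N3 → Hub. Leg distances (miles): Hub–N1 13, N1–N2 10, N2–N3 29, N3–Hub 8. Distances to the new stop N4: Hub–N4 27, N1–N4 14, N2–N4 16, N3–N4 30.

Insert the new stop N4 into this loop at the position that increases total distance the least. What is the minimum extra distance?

Insertion cost between consecutive stops i–j is d(i,N4) + d(N4,j) − d(i,j):
  between Hub and N1: 27 + 14 − 13 = 28
  between N1 and N2: 14 + 16 − 10 = 20
  between N2 and N3: 16 + 30 − 29 = 17
  between N3 and Hub: 30 + 27 − 8 = 49
Cheapest insertion is between N2 and N3, adding 17.
New total = 60 + 17 = 77.

Adding 17 miles by placing N4 on the N2–N3 leg.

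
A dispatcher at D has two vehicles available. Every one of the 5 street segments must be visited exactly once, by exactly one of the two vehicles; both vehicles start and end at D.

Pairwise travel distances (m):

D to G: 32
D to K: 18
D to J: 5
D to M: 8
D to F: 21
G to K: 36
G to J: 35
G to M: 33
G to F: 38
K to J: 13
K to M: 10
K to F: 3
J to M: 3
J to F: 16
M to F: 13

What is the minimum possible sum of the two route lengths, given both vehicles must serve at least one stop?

Try each way of splitting the stops between the two vehicles (each non-empty) and, for each split, find the best tour for each vehicle:
  {G} + {K, J, M, F}: 64 + 42 = 106
  {K} + {G, J, M, F}: 36 + 91 = 127
  {G, K} + {J, M, F}: 86 + 42 = 128
  {J} + {G, K, M, F}: 10 + 91 = 101
  {G, J} + {K, M, F}: 72 + 42 = 114
  {K, J} + {G, M, F}: 36 + 91 = 127
  … (15 splits in total)
Best: vehicle 1 D → J → D = 10; vehicle 2 D → G → F → K → M → D = 91; combined 101.

101 m — the smallest possible combined total.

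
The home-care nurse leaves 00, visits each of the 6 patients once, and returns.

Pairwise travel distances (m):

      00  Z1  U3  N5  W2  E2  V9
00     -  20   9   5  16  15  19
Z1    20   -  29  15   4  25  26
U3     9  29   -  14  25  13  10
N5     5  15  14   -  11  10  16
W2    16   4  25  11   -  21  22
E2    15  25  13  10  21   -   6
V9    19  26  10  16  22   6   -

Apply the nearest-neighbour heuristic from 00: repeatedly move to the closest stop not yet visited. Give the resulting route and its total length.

80 m along 00 → N5 → E2 → V9 → U3 → W2 → Z1 → 00.

From 00: distances to unvisited — N5=5, U3=9, E2=15, W2=16, V9=19, Z1=20. Nearest is N5 (5).
From N5: distances to unvisited — E2=10, W2=11, U3=14, Z1=15, V9=16. Nearest is E2 (10).
From E2: distances to unvisited — V9=6, U3=13, W2=21, Z1=25. Nearest is V9 (6).
From V9: distances to unvisited — U3=10, W2=22, Z1=26. Nearest is U3 (10).
From U3: distances to unvisited — W2=25, Z1=29. Nearest is W2 (25).
From W2: distances to unvisited — Z1=4. Nearest is Z1 (4).
Return Z1→00: 20.
Total = 5 + 10 + 6 + 10 + 25 + 4 + 20 = 80.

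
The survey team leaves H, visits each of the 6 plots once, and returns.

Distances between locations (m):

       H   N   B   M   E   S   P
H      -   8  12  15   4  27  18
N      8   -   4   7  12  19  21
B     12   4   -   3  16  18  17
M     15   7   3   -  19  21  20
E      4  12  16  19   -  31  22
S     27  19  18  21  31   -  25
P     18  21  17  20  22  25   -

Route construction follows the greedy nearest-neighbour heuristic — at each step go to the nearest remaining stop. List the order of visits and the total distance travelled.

At H the remaining stops are E 4, N 8, B 12, M 15, P 18, S 27; go to E.
At E the remaining stops are N 12, B 16, M 19, P 22, S 31; go to N.
At N the remaining stops are B 4, M 7, S 19, P 21; go to B.
At B the remaining stops are M 3, P 17, S 18; go to M.
At M the remaining stops are P 20, S 21; go to P.
At P the remaining stops are S 25; go to S.
Return S→H: 27.
Total = 4 + 12 + 4 + 3 + 20 + 25 + 27 = 95.

Nearest-neighbour total = 95 m; route H → E → N → B → M → P → S → H.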